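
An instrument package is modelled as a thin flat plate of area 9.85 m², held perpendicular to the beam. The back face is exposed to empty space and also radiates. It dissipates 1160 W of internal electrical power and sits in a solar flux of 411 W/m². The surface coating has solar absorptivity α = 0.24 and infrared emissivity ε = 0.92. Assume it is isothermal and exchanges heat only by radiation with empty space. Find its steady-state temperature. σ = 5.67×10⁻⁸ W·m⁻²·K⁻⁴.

T ≈ 213 K

At steady state, absorbed solar power + internal power = radiated power.
Absorbed: α·S·A_cross = 0.24·411·9.850 = 971.6 W (cross-section A).
Total input = 971.6 + 1160 = 2132 W.
Radiated: εσ·A_surf·T⁴ with A_surf = 2A = 19.70 m².
T⁴ = 2132/(0.92·5.67×10⁻⁸·19.70) = 2.074×10⁹ K⁴.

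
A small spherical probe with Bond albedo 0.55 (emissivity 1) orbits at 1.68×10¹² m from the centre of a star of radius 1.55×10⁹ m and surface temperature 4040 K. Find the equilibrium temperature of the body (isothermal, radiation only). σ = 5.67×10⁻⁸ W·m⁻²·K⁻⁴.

The star's surface emits σT_*⁴; at distance d the flux is S = σT_*⁴(R_*/d)².
S = 5.67×10⁻⁸·(4040)⁴·(1.55×10⁹/1.68×10¹²)² = 12.86 W/m².
For an isothermal sphere T⁴ = (1−a)S/(4σ) = 2.551×10⁷ K⁴.

T ≈ 71.1 K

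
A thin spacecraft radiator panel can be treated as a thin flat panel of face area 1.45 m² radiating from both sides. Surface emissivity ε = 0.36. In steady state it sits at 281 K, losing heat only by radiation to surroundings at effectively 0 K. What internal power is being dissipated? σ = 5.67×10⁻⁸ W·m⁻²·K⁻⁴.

P ≈ 369 W

Steady state: P = εσA T⁴.
A = 2·1.45 = 2.900 m²; T⁴ = (281)⁴ = 6.235×10⁹ K⁴.
P = 0.36 × 5.67×10⁻⁸ × 2.900 × 6.235×10⁹.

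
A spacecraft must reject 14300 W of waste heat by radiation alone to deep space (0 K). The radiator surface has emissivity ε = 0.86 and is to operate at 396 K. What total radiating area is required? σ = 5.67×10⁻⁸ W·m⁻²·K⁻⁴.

P = εσA T⁴ ⇒ A = P/(εσT⁴).
T⁴ = 2.459×10¹⁰ K⁴.
A = 14300/(0.86 × 5.67×10⁻⁸ × 2.459×10¹⁰).

A ≈ 11.9 m²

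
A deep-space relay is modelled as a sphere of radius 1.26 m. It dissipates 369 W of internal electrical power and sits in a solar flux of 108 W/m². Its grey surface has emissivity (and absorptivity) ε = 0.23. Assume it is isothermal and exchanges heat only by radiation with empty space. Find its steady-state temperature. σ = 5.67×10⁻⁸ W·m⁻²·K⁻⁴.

At steady state, absorbed solar power + internal power = radiated power.
Absorbed: α·S·A_cross = 0.23·108·4.988 = 123.9 W (cross-section πr²).
Total input = 123.9 + 369 = 492.9 W.
Radiated: εσ·A_surf·T⁴ with A_surf = 4πr² = 19.95 m².
T⁴ = 492.9/(0.23·5.67×10⁻⁸·19.95) = 1.894×10⁹ K⁴.

T ≈ 209 K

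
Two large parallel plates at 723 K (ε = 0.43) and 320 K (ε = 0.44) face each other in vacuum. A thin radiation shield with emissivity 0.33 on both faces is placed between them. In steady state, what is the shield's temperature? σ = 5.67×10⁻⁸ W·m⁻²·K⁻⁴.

T_s ≈ 613 K

In steady state the net flux on the hot side equals that on the cold side.
σ(T₁⁴−T_s⁴)/D₁ = σ(T_s⁴−T₂⁴)/D₂, with D₁ = 1/ε₁+1/ε_s−1 = 4.356, D₂ = 1/ε_s+1/ε₂−1 = 4.303.
Solve for T_s⁴: T_s⁴ = (D₂·T₁⁴ + D₁·T₂⁴)/(D₁+D₂) = 1.411×10¹¹ K⁴.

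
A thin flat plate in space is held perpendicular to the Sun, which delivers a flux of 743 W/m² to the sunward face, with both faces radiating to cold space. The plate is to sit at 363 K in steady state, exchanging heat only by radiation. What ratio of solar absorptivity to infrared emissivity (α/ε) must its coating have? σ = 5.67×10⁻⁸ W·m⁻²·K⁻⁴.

Balance: αS·A = εσ·2A·T⁴ ⇒ α/ε = 2σT⁴/S.
α/ε = 2·5.67×10⁻⁸·(363)⁴/743 = 2·5.67×10⁻⁸·1.736×10¹⁰/743.

α/ε ≈ 2.65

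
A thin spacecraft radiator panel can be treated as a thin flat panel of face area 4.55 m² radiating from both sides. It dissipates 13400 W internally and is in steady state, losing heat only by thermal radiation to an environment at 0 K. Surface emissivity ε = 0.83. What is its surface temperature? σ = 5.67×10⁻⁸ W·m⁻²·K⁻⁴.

T ≈ 421 K

Steady state: internal power = radiated power, P = εσA T⁴.
Radiating area A = 2·4.55 = 9.100 m².
T⁴ = P/(εσA) = 13400/(0.83·5.67×10⁻⁸·9.100) = 3.129×10¹⁰ K⁴.
T = (3.129×10¹⁰)^(1/4).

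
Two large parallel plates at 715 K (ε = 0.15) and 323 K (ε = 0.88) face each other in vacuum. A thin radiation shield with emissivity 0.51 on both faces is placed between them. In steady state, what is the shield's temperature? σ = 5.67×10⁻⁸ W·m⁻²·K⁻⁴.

In steady state the net flux on the hot side equals that on the cold side.
σ(T₁⁴−T_s⁴)/D₁ = σ(T_s⁴−T₂⁴)/D₂, with D₁ = 1/ε₁+1/ε_s−1 = 7.627, D₂ = 1/ε_s+1/ε₂−1 = 2.097.
Solve for T_s⁴: T_s⁴ = (D₂·T₁⁴ + D₁·T₂⁴)/(D₁+D₂) = 6.490×10¹⁰ K⁴.

T_s ≈ 505 K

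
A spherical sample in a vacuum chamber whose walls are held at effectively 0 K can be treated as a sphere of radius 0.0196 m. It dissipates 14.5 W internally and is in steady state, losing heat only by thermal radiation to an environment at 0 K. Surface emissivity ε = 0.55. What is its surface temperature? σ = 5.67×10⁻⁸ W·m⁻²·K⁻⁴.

Steady state: internal power = radiated power, P = εσA T⁴.
Radiating area A = 4πr² = 0.004827 m².
T⁴ = P/(εσA) = 14.5/(0.55·5.67×10⁻⁸·0.004827) = 9.632×10¹⁰ K⁴.
T = (9.632×10¹⁰)^(1/4).

T ≈ 557 K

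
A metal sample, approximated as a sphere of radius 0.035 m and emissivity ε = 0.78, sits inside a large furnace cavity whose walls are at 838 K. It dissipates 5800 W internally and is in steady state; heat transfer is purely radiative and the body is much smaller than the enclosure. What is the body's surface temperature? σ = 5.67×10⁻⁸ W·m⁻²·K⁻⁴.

For a small grey body in a large enclosure, net radiated power = εσA(T⁴ − T_w⁴).
Steady state: P = εσA(T⁴ − T_w⁴) with A = 4πr² = 0.01539 m².
T⁴ = P/(εσA) + T_w⁴ = 5800/(0.78·5.67×10⁻⁸·0.01539) + (838)⁴
    = 8.519×10¹² + 4.931×10¹¹ = 9.012×10¹² K⁴.

T ≈ 1730 K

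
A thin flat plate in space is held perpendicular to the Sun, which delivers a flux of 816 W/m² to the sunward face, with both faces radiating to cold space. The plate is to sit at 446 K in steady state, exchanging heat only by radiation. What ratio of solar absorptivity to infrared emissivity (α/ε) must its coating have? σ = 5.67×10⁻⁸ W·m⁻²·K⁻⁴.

Balance: αS·A = εσ·2A·T⁴ ⇒ α/ε = 2σT⁴/S.
α/ε = 2·5.67×10⁻⁸·(446)⁴/816 = 2·5.67×10⁻⁸·3.957×10¹⁰/816.

α/ε ≈ 5.50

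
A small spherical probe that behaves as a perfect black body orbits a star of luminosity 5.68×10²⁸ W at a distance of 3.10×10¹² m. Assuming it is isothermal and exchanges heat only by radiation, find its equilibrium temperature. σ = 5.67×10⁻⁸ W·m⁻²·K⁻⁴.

First find the stellar flux at distance d: S = L/(4πd²) = 5.68×10²⁸/(4π·(3.10×10¹²)²) = 470.3 W/m².
For an isothermal sphere, absorbed (1−a)S·πr² = emitted σ·4πr²·T⁴, so T⁴ = (1−a)S/(4σ).
T⁴ = 1.00·470.3/(4·5.67×10⁻⁸) = 2.074×10⁹ K⁴.

T ≈ 213 K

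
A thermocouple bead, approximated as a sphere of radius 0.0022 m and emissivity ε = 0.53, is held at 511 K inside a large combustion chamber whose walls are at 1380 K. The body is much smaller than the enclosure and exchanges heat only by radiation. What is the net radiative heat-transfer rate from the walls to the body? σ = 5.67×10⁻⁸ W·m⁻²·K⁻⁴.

P_net ≈ 6.50 W

For a small grey body in a large enclosure: P_net = εσA(T_body⁴ − T_wall⁴).
A = 4πr² = 6.082×10⁻⁵ m²; T_body⁴ − T_wall⁴ = 6.818×10¹⁰ − 3.627×10¹² = -3.559×10¹² K⁴.
|P_net| = 0.53·5.67×10⁻⁸·6.082×10⁻⁵·3.559×10¹².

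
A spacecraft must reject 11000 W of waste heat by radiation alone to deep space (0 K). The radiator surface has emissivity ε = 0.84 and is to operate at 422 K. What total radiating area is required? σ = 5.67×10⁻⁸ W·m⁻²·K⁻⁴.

A ≈ 7.28 m²

P = εσA T⁴ ⇒ A = P/(εσT⁴).
T⁴ = 3.171×10¹⁰ K⁴.
A = 11000/(0.84 × 5.67×10⁻⁸ × 3.171×10¹⁰).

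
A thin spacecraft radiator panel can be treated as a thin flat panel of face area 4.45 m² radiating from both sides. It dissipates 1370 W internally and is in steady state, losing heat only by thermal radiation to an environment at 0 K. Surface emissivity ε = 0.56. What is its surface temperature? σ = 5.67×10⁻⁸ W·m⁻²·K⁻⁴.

Steady state: internal power = radiated power, P = εσA T⁴.
Radiating area A = 2·4.45 = 8.900 m².
T⁴ = P/(εσA) = 1370/(0.56·5.67×10⁻⁸·8.900) = 4.848×10⁹ K⁴.
T = (4.848×10⁹)^(1/4).

T ≈ 264 K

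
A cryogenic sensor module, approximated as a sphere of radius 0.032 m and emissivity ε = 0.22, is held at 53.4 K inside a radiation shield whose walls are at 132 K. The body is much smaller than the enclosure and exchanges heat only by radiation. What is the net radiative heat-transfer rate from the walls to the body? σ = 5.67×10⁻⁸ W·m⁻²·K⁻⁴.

For a small grey body in a large enclosure: P_net = εσA(T_body⁴ − T_wall⁴).
A = 4πr² = 0.01287 m²; T_body⁴ − T_wall⁴ = 8.131×10⁶ − 3.036×10⁸ = -2.955×10⁸ K⁴.
|P_net| = 0.22·5.67×10⁻⁸·0.01287·2.955×10⁸.

P_net ≈ 0.0474 W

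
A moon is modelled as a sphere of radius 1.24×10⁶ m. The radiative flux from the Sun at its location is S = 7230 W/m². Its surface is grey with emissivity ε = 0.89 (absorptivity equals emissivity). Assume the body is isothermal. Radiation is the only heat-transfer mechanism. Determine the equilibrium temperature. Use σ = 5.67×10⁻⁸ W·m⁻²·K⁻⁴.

T ≈ 423 K

At equilibrium, absorbed power = emitted power.
Absorbing cross-section = πr² = 4.831×10¹² m²; emitting surface = 4πr² = 1.932×10¹³ m² (ratio 4).
εS·A_cross = εσ·A_surf·T⁴  ⇒  T⁴ = S/(4σ)   (ε cancels).
T⁴ = 7230/(4·5.67×10⁻⁸) = 3.188×10¹⁰ K⁴.
T = (3.188×10¹⁰)^(1/4).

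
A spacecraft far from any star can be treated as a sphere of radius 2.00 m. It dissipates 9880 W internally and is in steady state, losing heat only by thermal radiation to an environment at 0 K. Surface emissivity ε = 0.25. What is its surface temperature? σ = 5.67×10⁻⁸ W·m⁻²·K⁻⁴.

T ≈ 343 K

Steady state: internal power = radiated power, P = εσA T⁴.
Radiating area A = 4πr² = 50.27 m².
T⁴ = P/(εσA) = 9880/(0.25·5.67×10⁻⁸·50.27) = 1.387×10¹⁰ K⁴.
T = (1.387×10¹⁰)^(1/4).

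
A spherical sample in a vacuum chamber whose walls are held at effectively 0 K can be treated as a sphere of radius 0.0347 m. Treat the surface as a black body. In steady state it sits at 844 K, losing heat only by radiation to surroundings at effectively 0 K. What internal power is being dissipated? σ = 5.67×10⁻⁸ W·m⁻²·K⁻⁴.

Steady state: P = εσA T⁴.
A = 4πr² = 0.01513 m²; T⁴ = (844)⁴ = 5.074×10¹¹ K⁴.
P = 1.0 × 5.67×10⁻⁸ × 0.01513 × 5.074×10¹¹.

P ≈ 435 W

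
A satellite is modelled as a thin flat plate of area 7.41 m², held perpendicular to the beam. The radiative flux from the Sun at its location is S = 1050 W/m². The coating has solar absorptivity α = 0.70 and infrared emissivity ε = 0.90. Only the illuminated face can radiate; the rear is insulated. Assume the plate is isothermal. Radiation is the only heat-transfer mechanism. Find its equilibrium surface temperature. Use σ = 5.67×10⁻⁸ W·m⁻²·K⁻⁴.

At equilibrium, absorbed power = emitted power.
Absorbing cross-section = A = 7.410 m²; emitting surface = A = 7.410 m² (ratio 1).
αS·A_cross = εσ·A_surf·T⁴  ⇒  T⁴ = αS/(ε·1σ).
T⁴ = 0.700·1050/(0.90·1·5.67×10⁻⁸) = 1.440×10¹⁰ K⁴.
T = (1.440×10¹⁰)^(1/4).

T ≈ 346 K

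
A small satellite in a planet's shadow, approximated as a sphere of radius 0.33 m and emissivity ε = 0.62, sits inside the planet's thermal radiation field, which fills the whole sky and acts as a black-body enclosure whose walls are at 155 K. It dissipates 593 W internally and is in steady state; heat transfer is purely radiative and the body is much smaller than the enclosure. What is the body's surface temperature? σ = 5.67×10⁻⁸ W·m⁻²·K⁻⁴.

T ≈ 337 K

For a small grey body in a large enclosure, net radiated power = εσA(T⁴ − T_w⁴).
Steady state: P = εσA(T⁴ − T_w⁴) with A = 4πr² = 1.368 m².
T⁴ = P/(εσA) + T_w⁴ = 593/(0.62·5.67×10⁻⁸·1.368) + (155)⁴
    = 1.233×10¹⁰ + 5.772×10⁸ = 1.290×10¹⁰ K⁴.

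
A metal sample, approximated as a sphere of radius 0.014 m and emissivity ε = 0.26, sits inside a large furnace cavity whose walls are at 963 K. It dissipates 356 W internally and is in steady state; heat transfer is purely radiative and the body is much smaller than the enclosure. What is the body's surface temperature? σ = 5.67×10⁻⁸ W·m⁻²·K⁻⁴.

T ≈ 1810 K

For a small grey body in a large enclosure, net radiated power = εσA(T⁴ − T_w⁴).
Steady state: P = εσA(T⁴ − T_w⁴) with A = 4πr² = 0.002463 m².
T⁴ = P/(εσA) + T_w⁴ = 356/(0.26·5.67×10⁻⁸·0.002463) + (963)⁴
    = 9.805×10¹² + 8.600×10¹¹ = 1.066×10¹³ K⁴.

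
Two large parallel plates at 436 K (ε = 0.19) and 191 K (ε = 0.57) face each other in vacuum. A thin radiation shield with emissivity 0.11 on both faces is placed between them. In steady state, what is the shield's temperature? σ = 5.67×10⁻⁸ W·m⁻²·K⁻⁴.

In steady state the net flux on the hot side equals that on the cold side.
σ(T₁⁴−T_s⁴)/D₁ = σ(T_s⁴−T₂⁴)/D₂, with D₁ = 1/ε₁+1/ε_s−1 = 13.35, D₂ = 1/ε_s+1/ε₂−1 = 9.845.
Solve for T_s⁴: T_s⁴ = (D₂·T₁⁴ + D₁·T₂⁴)/(D₁+D₂) = 1.610×10¹⁰ K⁴.

T_s ≈ 356 K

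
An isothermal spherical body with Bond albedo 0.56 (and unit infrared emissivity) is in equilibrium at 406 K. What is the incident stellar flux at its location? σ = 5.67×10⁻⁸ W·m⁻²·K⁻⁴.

S ≈ 14000 W/m²

(1−a)S·πr² = σ·4πr²·T⁴ ⇒ S = 4σT⁴/(1−a).
S = 4·5.67×10⁻⁸·2.717×10¹⁰/0.440.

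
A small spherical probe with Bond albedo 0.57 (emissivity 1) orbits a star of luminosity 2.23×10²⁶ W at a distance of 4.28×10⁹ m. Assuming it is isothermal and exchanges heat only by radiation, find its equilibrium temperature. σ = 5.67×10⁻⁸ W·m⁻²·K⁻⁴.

T ≈ 1160 K

First find the stellar flux at distance d: S = L/(4πd²) = 2.23×10²⁶/(4π·(4.28×10⁹)²) = 9.687×10⁵ W/m².
For an isothermal sphere, absorbed (1−a)S·πr² = emitted σ·4πr²·T⁴, so T⁴ = (1−a)S/(4σ).
T⁴ = 0.430·9.687×10⁵/(4·5.67×10⁻⁸) = 1.837×10¹² K⁴.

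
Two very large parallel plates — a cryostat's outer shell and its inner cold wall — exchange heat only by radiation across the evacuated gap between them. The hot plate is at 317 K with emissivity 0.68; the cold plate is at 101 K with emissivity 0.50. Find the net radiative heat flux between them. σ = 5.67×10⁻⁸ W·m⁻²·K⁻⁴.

q ≈ 229 W/m²

For two infinite grey parallel plates, q = σ(T₁⁴ − T₂⁴)/(1/ε₁ + 1/ε₂ − 1).
T₁⁴ − T₂⁴ = 1.010×10¹⁰ − 1.041×10⁸ = 9.994×10⁹ K⁴.
1/ε₁ + 1/ε₂ − 1 = 1.471 + 2.000 − 1 = 2.471.
q = 5.67×10⁻⁸ × 9.994×10⁹ / 2.471.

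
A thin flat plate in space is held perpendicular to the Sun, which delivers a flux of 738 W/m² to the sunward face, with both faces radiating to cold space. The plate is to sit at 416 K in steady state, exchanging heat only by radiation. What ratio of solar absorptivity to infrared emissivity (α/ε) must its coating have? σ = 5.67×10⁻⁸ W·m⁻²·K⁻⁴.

Balance: αS·A = εσ·2A·T⁴ ⇒ α/ε = 2σT⁴/S.
α/ε = 2·5.67×10⁻⁸·(416)⁴/738 = 2·5.67×10⁻⁸·2.995×10¹⁰/738.

α/ε ≈ 4.60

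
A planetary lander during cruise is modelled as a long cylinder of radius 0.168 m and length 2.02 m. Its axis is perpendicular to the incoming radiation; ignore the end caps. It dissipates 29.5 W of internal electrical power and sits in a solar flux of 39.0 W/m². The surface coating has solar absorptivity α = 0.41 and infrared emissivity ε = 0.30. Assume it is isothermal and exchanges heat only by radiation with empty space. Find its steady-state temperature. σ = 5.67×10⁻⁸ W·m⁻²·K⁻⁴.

T ≈ 183 K

At steady state, absorbed solar power + internal power = radiated power.
Absorbed: α·S·A_cross = 0.41·39.0·0.6787 = 10.85 W (cross-section 2rL).
Total input = 10.85 + 29.5 = 40.35 W.
Radiated: εσ·A_surf·T⁴ with A_surf = 2πrL = 2.132 m².
T⁴ = 40.35/(0.30·5.67×10⁻⁸·2.132) = 1.113×10⁹ K⁴.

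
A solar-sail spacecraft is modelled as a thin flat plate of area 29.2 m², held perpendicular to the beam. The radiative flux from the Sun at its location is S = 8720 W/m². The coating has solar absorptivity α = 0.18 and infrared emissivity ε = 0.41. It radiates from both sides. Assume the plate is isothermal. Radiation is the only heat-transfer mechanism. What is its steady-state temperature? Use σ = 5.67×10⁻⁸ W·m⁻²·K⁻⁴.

At equilibrium, absorbed power = emitted power.
Absorbing cross-section = A = 29.20 m²; emitting surface = 2A = 58.40 m² (ratio 2).
αS·A_cross = εσ·A_surf·T⁴  ⇒  T⁴ = αS/(ε·2σ).
T⁴ = 0.180·8720/(0.41·2·5.67×10⁻⁸) = 3.376×10¹⁰ K⁴.
T = (3.376×10¹⁰)^(1/4).

T ≈ 429 K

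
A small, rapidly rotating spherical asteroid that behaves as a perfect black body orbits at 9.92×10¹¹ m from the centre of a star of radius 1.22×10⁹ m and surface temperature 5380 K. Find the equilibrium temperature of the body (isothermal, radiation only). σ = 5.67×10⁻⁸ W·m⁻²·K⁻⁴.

The star's surface emits σT_*⁴; at distance d the flux is S = σT_*⁴(R_*/d)².
S = 5.67×10⁻⁸·(5380)⁴·(1.22×10⁹/9.92×10¹¹)² = 71.85 W/m².
For an isothermal sphere T⁴ = (1−a)S/(4σ) = 3.168×10⁸ K⁴.

T ≈ 133 K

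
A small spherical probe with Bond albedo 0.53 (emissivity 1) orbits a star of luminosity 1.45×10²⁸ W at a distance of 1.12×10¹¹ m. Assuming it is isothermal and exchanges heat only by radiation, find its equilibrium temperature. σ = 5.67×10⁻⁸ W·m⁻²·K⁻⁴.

T ≈ 661 K

First find the stellar flux at distance d: S = L/(4πd²) = 1.45×10²⁸/(4π·(1.12×10¹¹)²) = 91990 W/m².
For an isothermal sphere, absorbed (1−a)S·πr² = emitted σ·4πr²·T⁴, so T⁴ = (1−a)S/(4σ).
T⁴ = 0.470·91990/(4·5.67×10⁻⁸) = 1.906×10¹¹ K⁴.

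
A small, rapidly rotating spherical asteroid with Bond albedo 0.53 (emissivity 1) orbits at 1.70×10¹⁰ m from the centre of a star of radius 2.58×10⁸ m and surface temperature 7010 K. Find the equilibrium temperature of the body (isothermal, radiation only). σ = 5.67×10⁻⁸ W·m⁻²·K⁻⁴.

The star's surface emits σT_*⁴; at distance d the flux is S = σT_*⁴(R_*/d)².
S = 5.67×10⁻⁸·(7010)⁴·(2.58×10⁸/1.70×10¹⁰)² = 31540 W/m².
For an isothermal sphere T⁴ = (1−a)S/(4σ) = 6.535×10¹⁰ K⁴.

T ≈ 506 K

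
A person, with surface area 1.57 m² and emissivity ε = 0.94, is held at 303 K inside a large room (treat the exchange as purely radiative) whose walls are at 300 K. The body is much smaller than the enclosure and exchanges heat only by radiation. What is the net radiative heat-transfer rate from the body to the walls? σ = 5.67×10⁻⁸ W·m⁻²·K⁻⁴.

P_net ≈ 27.5 W

For a small grey body in a large enclosure: P_net = εσA(T_body⁴ − T_wall⁴).
A = 1.57 m²; T_body⁴ − T_wall⁴ = 8.429×10⁹ − 8.100×10⁹ = 3.289×10⁸ K⁴.
|P_net| = 0.94·5.67×10⁻⁸·1.570·3.289×10⁸.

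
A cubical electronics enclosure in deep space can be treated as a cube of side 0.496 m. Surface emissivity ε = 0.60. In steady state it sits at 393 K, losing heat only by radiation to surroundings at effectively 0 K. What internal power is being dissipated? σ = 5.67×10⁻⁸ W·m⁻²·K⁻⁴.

Steady state: P = εσA T⁴.
A = 6L² = 1.476 m²; T⁴ = (393)⁴ = 2.385×10¹⁰ K⁴.
P = 0.60 × 5.67×10⁻⁸ × 1.476 × 2.385×10¹⁰.

P ≈ 1200 W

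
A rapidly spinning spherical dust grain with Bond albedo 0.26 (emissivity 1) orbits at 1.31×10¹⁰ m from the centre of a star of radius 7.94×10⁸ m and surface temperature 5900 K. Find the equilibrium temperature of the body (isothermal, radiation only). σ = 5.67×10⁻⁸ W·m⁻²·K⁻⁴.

The star's surface emits σT_*⁴; at distance d the flux is S = σT_*⁴(R_*/d)².
S = 5.67×10⁻⁸·(5900)⁴·(7.94×10⁸/1.31×10¹⁰)² = 2.524×10⁵ W/m².
For an isothermal sphere T⁴ = (1−a)S/(4σ) = 8.235×10¹¹ K⁴.

T ≈ 953 K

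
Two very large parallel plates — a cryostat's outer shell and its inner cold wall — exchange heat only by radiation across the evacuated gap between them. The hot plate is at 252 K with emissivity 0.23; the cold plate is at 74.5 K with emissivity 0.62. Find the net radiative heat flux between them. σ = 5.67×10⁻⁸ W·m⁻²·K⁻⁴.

For two infinite grey parallel plates, q = σ(T₁⁴ − T₂⁴)/(1/ε₁ + 1/ε₂ − 1).
T₁⁴ − T₂⁴ = 4.033×10⁹ − 3.081×10⁷ = 4.002×10⁹ K⁴.
1/ε₁ + 1/ε₂ − 1 = 4.348 + 1.613 − 1 = 4.961.
q = 5.67×10⁻⁸ × 4.002×10⁹ / 4.961.

q ≈ 45.7 W/m²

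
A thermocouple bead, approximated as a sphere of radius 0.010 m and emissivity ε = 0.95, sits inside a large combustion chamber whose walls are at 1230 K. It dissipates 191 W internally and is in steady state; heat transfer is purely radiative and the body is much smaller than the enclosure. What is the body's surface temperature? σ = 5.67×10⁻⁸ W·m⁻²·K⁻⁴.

For a small grey body in a large enclosure, net radiated power = εσA(T⁴ − T_w⁴).
Steady state: P = εσA(T⁴ − T_w⁴) with A = 4πr² = 0.001257 m².
T⁴ = P/(εσA) + T_w⁴ = 191/(0.95·5.67×10⁻⁸·0.001257) + (1230)⁴
    = 2.822×10¹² + 2.289×10¹² = 5.111×10¹² K⁴.

T ≈ 1500 K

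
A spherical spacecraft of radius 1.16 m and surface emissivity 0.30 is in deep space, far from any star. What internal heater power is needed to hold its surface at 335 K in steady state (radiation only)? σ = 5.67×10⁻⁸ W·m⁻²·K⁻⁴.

P = εσ·4πr²·T⁴.
4πr² = 16.91 m²; T⁴ = 1.259×10¹⁰ K⁴.
P = 0.30·5.67×10⁻⁸·16.91·1.259×10¹⁰.

P ≈ 3620 W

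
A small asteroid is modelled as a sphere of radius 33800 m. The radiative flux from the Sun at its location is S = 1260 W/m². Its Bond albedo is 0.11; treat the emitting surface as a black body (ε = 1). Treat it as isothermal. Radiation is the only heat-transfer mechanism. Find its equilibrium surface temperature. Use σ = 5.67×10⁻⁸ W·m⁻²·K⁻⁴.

T ≈ 265 K

At equilibrium, absorbed power = emitted power.
Absorbing cross-section = πr² = 3.589×10⁹ m²; emitting surface = 4πr² = 1.436×10¹⁰ m² (ratio 4).
(1−a)S·A_cross = εσ·A_surf·T⁴  ⇒  T⁴ = (1−a)S/(4σ).
T⁴ = 0.890·1260/(4·5.67×10⁻⁸) = 4.944×10⁹ K⁴.
T = (4.944×10⁹)^(1/4).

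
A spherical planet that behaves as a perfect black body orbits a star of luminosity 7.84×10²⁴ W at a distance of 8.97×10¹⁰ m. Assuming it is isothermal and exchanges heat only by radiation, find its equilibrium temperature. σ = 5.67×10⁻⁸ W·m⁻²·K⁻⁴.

T ≈ 136 K

First find the stellar flux at distance d: S = L/(4πd²) = 7.84×10²⁴/(4π·(8.97×10¹⁰)²) = 77.54 W/m².
For an isothermal sphere, absorbed (1−a)S·πr² = emitted σ·4πr²·T⁴, so T⁴ = (1−a)S/(4σ).
T⁴ = 1.00·77.54/(4·5.67×10⁻⁸) = 3.419×10⁸ K⁴.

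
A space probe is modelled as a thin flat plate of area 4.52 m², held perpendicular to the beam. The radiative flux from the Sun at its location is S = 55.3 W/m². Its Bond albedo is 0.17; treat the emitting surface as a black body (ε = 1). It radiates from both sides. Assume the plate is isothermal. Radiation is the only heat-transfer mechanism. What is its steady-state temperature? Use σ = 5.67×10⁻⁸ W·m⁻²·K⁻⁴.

At equilibrium, absorbed power = emitted power.
Absorbing cross-section = A = 4.520 m²; emitting surface = 2A = 9.040 m² (ratio 2).
(1−a)S·A_cross = εσ·A_surf·T⁴  ⇒  T⁴ = (1−a)S/(2σ).
T⁴ = 0.830·55.3/(2·5.67×10⁻⁸) = 4.048×10⁸ K⁴.
T = (4.048×10⁸)^(1/4).

T ≈ 142 K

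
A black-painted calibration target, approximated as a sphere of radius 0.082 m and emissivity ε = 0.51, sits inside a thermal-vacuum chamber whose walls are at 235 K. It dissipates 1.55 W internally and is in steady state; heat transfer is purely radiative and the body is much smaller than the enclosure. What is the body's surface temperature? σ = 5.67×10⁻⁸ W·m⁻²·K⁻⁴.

For a small grey body in a large enclosure, net radiated power = εσA(T⁴ − T_w⁴).
Steady state: P = εσA(T⁴ − T_w⁴) with A = 4πr² = 0.08450 m².
T⁴ = P/(εσA) + T_w⁴ = 1.55/(0.51·5.67×10⁻⁸·0.08450) + (235)⁴
    = 6.344×10⁸ + 3.050×10⁹ = 3.684×10⁹ K⁴.

T ≈ 246 K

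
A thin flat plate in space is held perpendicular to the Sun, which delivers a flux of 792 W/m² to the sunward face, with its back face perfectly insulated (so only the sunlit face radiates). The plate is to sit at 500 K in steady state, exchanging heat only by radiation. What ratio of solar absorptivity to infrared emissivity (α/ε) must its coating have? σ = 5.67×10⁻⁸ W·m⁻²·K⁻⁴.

α/ε ≈ 4.47

Balance: αS·A = εσ·1A·T⁴ ⇒ α/ε = σT⁴/S.
α/ε = 5.67×10⁻⁸·(500)⁴/792 = 5.67×10⁻⁸·6.250×10¹⁰/792.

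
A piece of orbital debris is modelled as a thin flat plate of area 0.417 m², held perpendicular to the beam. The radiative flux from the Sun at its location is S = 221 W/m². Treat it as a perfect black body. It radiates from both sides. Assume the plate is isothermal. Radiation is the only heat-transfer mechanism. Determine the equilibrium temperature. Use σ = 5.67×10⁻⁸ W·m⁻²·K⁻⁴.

At equilibrium, absorbed power = emitted power.
Absorbing cross-section = A = 0.4170 m²; emitting surface = 2A = 0.8340 m² (ratio 2).
S·A_cross = εσ·A_surf·T⁴  ⇒  T⁴ = S/(2σ).
T⁴ = 1.00·221/(2·5.67×10⁻⁸) = 1.949×10⁹ K⁴.
T = (1.949×10⁹)^(1/4).

T ≈ 210 K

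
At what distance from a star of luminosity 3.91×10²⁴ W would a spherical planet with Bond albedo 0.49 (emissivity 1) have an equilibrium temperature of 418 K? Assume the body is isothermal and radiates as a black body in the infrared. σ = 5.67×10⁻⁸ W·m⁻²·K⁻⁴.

d ≈ 4.79×10⁹ m

For an isothermal black-emitting sphere, (1−a)S·πr² = σ·4πr²·T⁴ ⇒ S = 4σT⁴/(1−a).
S = 4·5.67×10⁻⁸·(418)⁴/0.510 = 13580 W/m².
Flux falls as S = L/(4πd²), so d = √(L/(4πS)) = √(3.91×10²⁴/(4π·13580)).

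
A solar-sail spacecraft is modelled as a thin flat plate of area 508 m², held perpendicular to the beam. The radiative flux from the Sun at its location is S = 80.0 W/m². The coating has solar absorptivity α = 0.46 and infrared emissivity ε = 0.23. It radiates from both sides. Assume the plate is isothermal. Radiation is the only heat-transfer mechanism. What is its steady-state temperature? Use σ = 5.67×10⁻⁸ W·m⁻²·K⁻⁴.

T ≈ 194 K

At equilibrium, absorbed power = emitted power.
Absorbing cross-section = A = 508.0 m²; emitting surface = 2A = 1016 m² (ratio 2).
αS·A_cross = εσ·A_surf·T⁴  ⇒  T⁴ = αS/(ε·2σ).
T⁴ = 0.460·80.0/(0.23·2·5.67×10⁻⁸) = 1.411×10⁹ K⁴.
T = (1.411×10⁹)^(1/4).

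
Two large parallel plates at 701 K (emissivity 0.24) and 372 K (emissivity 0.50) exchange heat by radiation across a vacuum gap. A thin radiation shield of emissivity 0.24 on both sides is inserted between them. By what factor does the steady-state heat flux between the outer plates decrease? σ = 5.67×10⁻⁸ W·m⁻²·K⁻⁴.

factor ≈ 2.42

Without shield: q₀ = σΔ(T⁴)/(1/ε₁+1/ε₂−1) with denominator 5.167.
With shield the two gaps are in series; the resistances add: (1/ε₁+1/ε_s−1)+(1/ε_s+1/ε₂−1) = 7.333+5.167 = 12.50.
Heat-flux ratio q₀/q = 12.50/5.167.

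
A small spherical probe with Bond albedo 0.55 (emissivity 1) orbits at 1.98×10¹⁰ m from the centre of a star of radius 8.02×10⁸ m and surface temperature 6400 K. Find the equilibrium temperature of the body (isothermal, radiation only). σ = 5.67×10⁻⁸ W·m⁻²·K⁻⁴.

T ≈ 746 K

The star's surface emits σT_*⁴; at distance d the flux is S = σT_*⁴(R_*/d)².
S = 5.67×10⁻⁸·(6400)⁴·(8.02×10⁸/1.98×10¹⁰)² = 1.561×10⁵ W/m².
For an isothermal sphere T⁴ = (1−a)S/(4σ) = 3.097×10¹¹ K⁴.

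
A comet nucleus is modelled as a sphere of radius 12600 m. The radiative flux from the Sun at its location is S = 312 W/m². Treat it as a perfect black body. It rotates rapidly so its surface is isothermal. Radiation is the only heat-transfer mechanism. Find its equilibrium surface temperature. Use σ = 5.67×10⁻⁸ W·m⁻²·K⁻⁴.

T ≈ 193 K

At equilibrium, absorbed power = emitted power.
Absorbing cross-section = πr² = 4.988×10⁸ m²; emitting surface = 4πr² = 1.995×10⁹ m² (ratio 4).
S·A_cross = εσ·A_surf·T⁴  ⇒  T⁴ = S/(4σ).
T⁴ = 1.00·312/(4·5.67×10⁻⁸) = 1.376×10⁹ K⁴.
T = (1.376×10⁹)^(1/4).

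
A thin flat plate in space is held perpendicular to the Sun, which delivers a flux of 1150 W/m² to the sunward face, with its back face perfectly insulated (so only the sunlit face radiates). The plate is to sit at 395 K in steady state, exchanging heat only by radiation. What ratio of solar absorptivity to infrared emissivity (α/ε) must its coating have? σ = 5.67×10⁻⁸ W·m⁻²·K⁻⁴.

Balance: αS·A = εσ·1A·T⁴ ⇒ α/ε = σT⁴/S.
α/ε = 5.67×10⁻⁸·(395)⁴/1150 = 5.67×10⁻⁸·2.434×10¹⁰/1150.

α/ε ≈ 1.20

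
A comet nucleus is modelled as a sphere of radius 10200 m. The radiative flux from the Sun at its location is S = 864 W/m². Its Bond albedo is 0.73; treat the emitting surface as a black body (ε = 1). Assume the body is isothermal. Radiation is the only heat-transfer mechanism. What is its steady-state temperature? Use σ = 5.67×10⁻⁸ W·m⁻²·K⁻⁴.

T ≈ 179 K

At equilibrium, absorbed power = emitted power.
Absorbing cross-section = πr² = 3.269×10⁸ m²; emitting surface = 4πr² = 1.307×10⁹ m² (ratio 4).
(1−a)S·A_cross = εσ·A_surf·T⁴  ⇒  T⁴ = (1−a)S/(4σ).
T⁴ = 0.270·864/(4·5.67×10⁻⁸) = 1.029×10⁹ K⁴.
T = (1.029×10⁹)^(1/4).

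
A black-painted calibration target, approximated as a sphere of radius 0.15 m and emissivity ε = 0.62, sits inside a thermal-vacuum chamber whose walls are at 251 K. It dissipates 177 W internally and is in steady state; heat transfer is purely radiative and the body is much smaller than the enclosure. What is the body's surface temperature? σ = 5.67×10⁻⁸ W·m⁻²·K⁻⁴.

For a small grey body in a large enclosure, net radiated power = εσA(T⁴ − T_w⁴).
Steady state: P = εσA(T⁴ − T_w⁴) with A = 4πr² = 0.2827 m².
T⁴ = P/(εσA) + T_w⁴ = 177/(0.62·5.67×10⁻⁸·0.2827) + (251)⁴
    = 1.781×10¹⁰ + 3.969×10⁹ = 2.178×10¹⁰ K⁴.

T ≈ 384 K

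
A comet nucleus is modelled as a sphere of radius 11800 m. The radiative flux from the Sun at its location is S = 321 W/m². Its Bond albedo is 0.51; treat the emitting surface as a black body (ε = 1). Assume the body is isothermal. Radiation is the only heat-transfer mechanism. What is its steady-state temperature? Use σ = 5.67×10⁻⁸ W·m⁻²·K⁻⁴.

At equilibrium, absorbed power = emitted power.
Absorbing cross-section = πr² = 4.374×10⁸ m²; emitting surface = 4πr² = 1.750×10⁹ m² (ratio 4).
(1−a)S·A_cross = εσ·A_surf·T⁴  ⇒  T⁴ = (1−a)S/(4σ).
T⁴ = 0.490·321/(4·5.67×10⁻⁸) = 6.935×10⁸ K⁴.
T = (6.935×10⁸)^(1/4).

T ≈ 162 K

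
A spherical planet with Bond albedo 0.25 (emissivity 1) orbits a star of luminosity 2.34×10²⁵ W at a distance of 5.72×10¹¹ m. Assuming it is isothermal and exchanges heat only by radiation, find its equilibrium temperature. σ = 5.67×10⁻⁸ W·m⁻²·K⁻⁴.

First find the stellar flux at distance d: S = L/(4πd²) = 2.34×10²⁵/(4π·(5.72×10¹¹)²) = 5.691 W/m².
For an isothermal sphere, absorbed (1−a)S·πr² = emitted σ·4πr²·T⁴, so T⁴ = (1−a)S/(4σ).
T⁴ = 0.750·5.691/(4·5.67×10⁻⁸) = 1.882×10⁷ K⁴.

T ≈ 65.9 K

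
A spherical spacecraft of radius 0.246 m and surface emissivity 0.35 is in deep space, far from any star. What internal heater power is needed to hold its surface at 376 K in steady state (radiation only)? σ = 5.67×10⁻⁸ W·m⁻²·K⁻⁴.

P ≈ 302 W

P = εσ·4πr²·T⁴.
4πr² = 0.7605 m²; T⁴ = 1.999×10¹⁰ K⁴.
P = 0.35·5.67×10⁻⁸·0.7605·1.999×10¹⁰.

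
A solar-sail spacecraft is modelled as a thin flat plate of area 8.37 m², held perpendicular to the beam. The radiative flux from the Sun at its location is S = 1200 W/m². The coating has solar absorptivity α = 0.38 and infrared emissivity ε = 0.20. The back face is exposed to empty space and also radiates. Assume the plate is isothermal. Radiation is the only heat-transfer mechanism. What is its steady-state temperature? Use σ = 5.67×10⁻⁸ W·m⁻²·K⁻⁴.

T ≈ 377 K

At equilibrium, absorbed power = emitted power.
Absorbing cross-section = A = 8.370 m²; emitting surface = 2A = 16.74 m² (ratio 2).
αS·A_cross = εσ·A_surf·T⁴  ⇒  T⁴ = αS/(ε·2σ).
T⁴ = 0.380·1200/(0.20·2·5.67×10⁻⁸) = 2.011×10¹⁰ K⁴.
T = (2.011×10¹⁰)^(1/4).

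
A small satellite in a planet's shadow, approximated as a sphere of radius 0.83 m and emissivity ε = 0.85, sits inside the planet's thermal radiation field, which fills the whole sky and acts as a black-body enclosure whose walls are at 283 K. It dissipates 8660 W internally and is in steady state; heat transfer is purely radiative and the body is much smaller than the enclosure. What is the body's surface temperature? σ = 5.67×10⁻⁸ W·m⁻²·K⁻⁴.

For a small grey body in a large enclosure, net radiated power = εσA(T⁴ − T_w⁴).
Steady state: P = εσA(T⁴ − T_w⁴) with A = 4πr² = 8.657 m².
T⁴ = P/(εσA) + T_w⁴ = 8660/(0.85·5.67×10⁻⁸·8.657) + (283)⁴
    = 2.076×10¹⁰ + 6.414×10⁹ = 2.717×10¹⁰ K⁴.

T ≈ 406 K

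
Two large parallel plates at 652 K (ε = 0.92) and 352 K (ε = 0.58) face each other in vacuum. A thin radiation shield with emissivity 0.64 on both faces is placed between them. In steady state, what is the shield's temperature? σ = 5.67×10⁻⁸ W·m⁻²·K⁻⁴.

T_s ≈ 578 K

In steady state the net flux on the hot side equals that on the cold side.
σ(T₁⁴−T_s⁴)/D₁ = σ(T_s⁴−T₂⁴)/D₂, with D₁ = 1/ε₁+1/ε_s−1 = 1.649, D₂ = 1/ε_s+1/ε₂−1 = 2.287.
Solve for T_s⁴: T_s⁴ = (D₂·T₁⁴ + D₁·T₂⁴)/(D₁+D₂) = 1.114×10¹¹ K⁴.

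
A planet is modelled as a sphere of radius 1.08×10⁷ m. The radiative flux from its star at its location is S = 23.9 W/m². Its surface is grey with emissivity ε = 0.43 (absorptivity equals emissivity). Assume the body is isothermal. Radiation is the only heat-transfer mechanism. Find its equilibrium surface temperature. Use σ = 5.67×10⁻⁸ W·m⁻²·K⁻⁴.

T ≈ 101 K

At equilibrium, absorbed power = emitted power.
Absorbing cross-section = πr² = 3.664×10¹⁴ m²; emitting surface = 4πr² = 1.466×10¹⁵ m² (ratio 4).
εS·A_cross = εσ·A_surf·T⁴  ⇒  T⁴ = S/(4σ)   (ε cancels).
T⁴ = 23.9/(4·5.67×10⁻⁸) = 1.054×10⁸ K⁴.
T = (1.054×10⁸)^(1/4).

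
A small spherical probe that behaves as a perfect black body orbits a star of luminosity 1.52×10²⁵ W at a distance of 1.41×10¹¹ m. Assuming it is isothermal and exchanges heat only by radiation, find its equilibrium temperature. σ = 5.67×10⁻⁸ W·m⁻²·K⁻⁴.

First find the stellar flux at distance d: S = L/(4πd²) = 1.52×10²⁵/(4π·(1.41×10¹¹)²) = 60.84 W/m².
For an isothermal sphere, absorbed (1−a)S·πr² = emitted σ·4πr²·T⁴, so T⁴ = (1−a)S/(4σ).
T⁴ = 1.00·60.84/(4·5.67×10⁻⁸) = 2.683×10⁸ K⁴.

T ≈ 128 K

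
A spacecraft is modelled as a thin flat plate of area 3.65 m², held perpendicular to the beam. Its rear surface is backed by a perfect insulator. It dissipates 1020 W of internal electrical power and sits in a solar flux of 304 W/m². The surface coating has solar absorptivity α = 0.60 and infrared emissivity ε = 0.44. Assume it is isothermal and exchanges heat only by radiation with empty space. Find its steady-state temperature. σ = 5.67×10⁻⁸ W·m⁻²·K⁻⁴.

T ≈ 369 K

At steady state, absorbed solar power + internal power = radiated power.
Absorbed: α·S·A_cross = 0.60·304·3.650 = 665.8 W (cross-section A).
Total input = 665.8 + 1020 = 1686 W.
Radiated: εσ·A_surf·T⁴ with A_surf = A = 3.650 m².
T⁴ = 1686/(0.44·5.67×10⁻⁸·3.650) = 1.851×10¹⁰ K⁴.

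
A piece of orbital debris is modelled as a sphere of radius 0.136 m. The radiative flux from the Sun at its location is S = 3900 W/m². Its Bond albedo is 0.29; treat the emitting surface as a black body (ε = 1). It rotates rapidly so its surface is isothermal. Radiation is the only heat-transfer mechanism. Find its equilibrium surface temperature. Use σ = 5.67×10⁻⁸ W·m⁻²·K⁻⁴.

At equilibrium, absorbed power = emitted power.
Absorbing cross-section = πr² = 0.05811 m²; emitting surface = 4πr² = 0.2324 m² (ratio 4).
(1−a)S·A_cross = εσ·A_surf·T⁴  ⇒  T⁴ = (1−a)S/(4σ).
T⁴ = 0.710·3900/(4·5.67×10⁻⁸) = 1.221×10¹⁰ K⁴.
T = (1.221×10¹⁰)^(1/4).

T ≈ 332 K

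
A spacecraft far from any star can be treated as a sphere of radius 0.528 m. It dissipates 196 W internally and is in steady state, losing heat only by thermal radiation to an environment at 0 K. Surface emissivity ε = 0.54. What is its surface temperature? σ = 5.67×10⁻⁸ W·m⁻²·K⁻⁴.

T ≈ 207 K

Steady state: internal power = radiated power, P = εσA T⁴.
Radiating area A = 4πr² = 3.503 m².
T⁴ = P/(εσA) = 196/(0.54·5.67×10⁻⁸·3.503) = 1.827×10⁹ K⁴.
T = (1.827×10⁹)^(1/4).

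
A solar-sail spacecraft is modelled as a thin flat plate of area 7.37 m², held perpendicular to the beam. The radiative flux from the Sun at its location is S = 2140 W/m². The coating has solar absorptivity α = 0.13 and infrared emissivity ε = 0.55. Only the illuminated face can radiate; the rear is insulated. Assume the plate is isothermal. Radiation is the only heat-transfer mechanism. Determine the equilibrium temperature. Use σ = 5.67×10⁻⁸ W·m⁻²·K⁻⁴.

T ≈ 307 K

At equilibrium, absorbed power = emitted power.
Absorbing cross-section = A = 7.370 m²; emitting surface = A = 7.370 m² (ratio 1).
αS·A_cross = εσ·A_surf·T⁴  ⇒  T⁴ = αS/(ε·1σ).
T⁴ = 0.130·2140/(0.55·1·5.67×10⁻⁸) = 8.921×10⁹ K⁴.
T = (8.921×10⁹)^(1/4).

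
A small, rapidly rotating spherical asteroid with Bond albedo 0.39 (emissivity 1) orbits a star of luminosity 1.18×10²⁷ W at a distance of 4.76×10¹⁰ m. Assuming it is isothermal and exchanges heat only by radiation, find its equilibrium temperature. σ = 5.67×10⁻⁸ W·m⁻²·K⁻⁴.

First find the stellar flux at distance d: S = L/(4πd²) = 1.18×10²⁷/(4π·(4.76×10¹⁰)²) = 41440 W/m².
For an isothermal sphere, absorbed (1−a)S·πr² = emitted σ·4πr²·T⁴, so T⁴ = (1−a)S/(4σ).
T⁴ = 0.610·41440/(4·5.67×10⁻⁸) = 1.115×10¹¹ K⁴.

T ≈ 578 K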